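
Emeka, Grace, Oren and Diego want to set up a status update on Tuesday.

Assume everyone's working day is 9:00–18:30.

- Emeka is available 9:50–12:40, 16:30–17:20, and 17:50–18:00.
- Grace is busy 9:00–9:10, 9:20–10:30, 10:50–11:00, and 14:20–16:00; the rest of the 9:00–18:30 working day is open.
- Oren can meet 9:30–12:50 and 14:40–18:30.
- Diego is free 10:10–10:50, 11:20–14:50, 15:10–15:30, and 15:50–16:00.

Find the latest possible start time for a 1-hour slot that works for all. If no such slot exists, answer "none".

11:40

Grace free within 09:00–18:30: 09:10–09:20, 10:30–10:50, 11:00–14:20, 16:00–18:30.
Emeka ∩ Grace: 10:30–10:50, 11:00–12:40, 16:30–17:20, 17:50–18:00.
Emeka ∩ Grace ∩ Oren: 10:30–10:50, 11:00–12:40, 16:30–17:20, 17:50–18:00.
Emeka ∩ Grace ∩ Oren ∩ Diego: 10:30–10:50, 11:20–12:40.
Windows ≥ 60 min: 11:20–12:40.
Latest start in the last window 11:20–12:40 is 12:40 − 60 min = 11:40.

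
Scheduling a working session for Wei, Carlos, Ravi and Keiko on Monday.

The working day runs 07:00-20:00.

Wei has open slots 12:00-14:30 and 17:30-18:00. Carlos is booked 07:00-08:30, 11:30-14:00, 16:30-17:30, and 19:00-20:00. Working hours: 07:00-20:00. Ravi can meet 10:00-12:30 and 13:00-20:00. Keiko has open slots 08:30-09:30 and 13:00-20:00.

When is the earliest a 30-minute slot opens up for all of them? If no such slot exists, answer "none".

14:00

Carlos free within 07:00–20:00: 08:30–11:30, 14:00–16:30, 17:30–19:00.
Wei ∩ Carlos: 14:00–14:30, 17:30–18:00.
Wei ∩ Carlos ∩ Ravi: 14:00–14:30, 17:30–18:00.
Wei ∩ Carlos ∩ Ravi ∩ Keiko: 14:00–14:30, 17:30–18:00.
Windows ≥ 30 min: 14:00–14:30, 17:30–18:00.
Earliest such window starts at 14:00.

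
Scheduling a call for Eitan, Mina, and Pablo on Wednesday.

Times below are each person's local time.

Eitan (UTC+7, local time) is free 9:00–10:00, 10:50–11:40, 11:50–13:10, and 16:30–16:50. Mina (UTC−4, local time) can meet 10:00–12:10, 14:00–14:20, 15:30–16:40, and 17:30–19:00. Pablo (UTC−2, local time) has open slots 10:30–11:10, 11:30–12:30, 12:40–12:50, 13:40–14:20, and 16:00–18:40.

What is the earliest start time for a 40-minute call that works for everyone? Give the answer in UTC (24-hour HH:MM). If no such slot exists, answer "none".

Eitan → UTC: 02:00–03:00, 03:50–04:40, 04:50–06:10, 09:30–09:50.
Mina → UTC: 14:00–16:10, 18:00–18:20, 19:30–20:40, 21:30–23:00.
Pablo → UTC: 12:30–13:10, 13:30–14:30, 14:40–14:50, 15:40–16:20, 18:00–20:40.
Eitan ∩ Mina: (none).
Eitan ∩ Mina ∩ Pablo: (none).
Windows ≥ 40 min: (none).

none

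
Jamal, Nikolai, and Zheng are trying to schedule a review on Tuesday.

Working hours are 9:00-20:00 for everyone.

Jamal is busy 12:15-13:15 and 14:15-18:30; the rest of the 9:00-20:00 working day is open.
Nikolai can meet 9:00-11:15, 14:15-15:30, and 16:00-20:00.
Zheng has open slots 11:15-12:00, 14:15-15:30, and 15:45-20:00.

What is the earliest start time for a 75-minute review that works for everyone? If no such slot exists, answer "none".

18:30

Jamal free within 09:00–20:00: 09:00–12:15, 13:15–14:15, 18:30–20:00.
Jamal ∩ Nikolai: 09:00–11:15, 18:30–20:00.
Jamal ∩ Nikolai ∩ Zheng: 18:30–20:00.
Windows ≥ 75 min: 18:30–20:00.
Earliest such window starts at 18:30.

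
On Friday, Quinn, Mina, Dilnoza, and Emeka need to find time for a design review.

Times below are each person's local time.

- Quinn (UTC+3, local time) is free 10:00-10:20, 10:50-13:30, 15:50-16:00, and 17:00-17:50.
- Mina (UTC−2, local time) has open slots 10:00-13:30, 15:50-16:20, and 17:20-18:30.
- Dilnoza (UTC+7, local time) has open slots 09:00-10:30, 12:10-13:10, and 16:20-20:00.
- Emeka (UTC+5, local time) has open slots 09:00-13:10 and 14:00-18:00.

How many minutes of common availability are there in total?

10 minutes

Quinn → UTC: 07:00–07:20, 07:50–10:30, 12:50–13:00, 14:00–14:50.
Mina → UTC: 12:00–15:30, 17:50–18:20, 19:20–20:30.
Dilnoza → UTC: 02:00–03:30, 05:10–06:10, 09:20–13:00.
Emeka → UTC: 04:00–08:10, 09:00–13:00.
Quinn ∩ Mina: 12:50–13:00, 14:00–14:50.
Quinn ∩ Mina ∩ Dilnoza: 12:50–13:00.
Quinn ∩ Mina ∩ Dilnoza ∩ Emeka: 12:50–13:00.
Total common minutes: 10.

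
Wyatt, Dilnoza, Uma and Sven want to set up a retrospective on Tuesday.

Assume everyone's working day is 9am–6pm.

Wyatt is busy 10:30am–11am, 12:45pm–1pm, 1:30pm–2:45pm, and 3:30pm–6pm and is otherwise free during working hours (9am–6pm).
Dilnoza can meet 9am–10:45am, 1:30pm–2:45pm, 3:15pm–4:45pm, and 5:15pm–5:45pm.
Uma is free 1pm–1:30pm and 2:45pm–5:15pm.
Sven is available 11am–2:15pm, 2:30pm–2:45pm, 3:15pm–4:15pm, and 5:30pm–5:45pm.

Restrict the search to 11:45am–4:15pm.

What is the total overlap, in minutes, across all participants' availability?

Wyatt free within 09:00–18:00: 09:00–10:30, 11:00–12:45, 13:00–13:30, 14:45–15:30.
Wyatt ∩ Dilnoza: 09:00–10:30, 15:15–15:30.
Wyatt ∩ Dilnoza ∩ Uma: 15:15–15:30.
Wyatt ∩ Dilnoza ∩ Uma ∩ Sven: 15:15–15:30.
Restricted to 11:45–16:15: 15:15–15:30.
Total common minutes: 15.

15 minutes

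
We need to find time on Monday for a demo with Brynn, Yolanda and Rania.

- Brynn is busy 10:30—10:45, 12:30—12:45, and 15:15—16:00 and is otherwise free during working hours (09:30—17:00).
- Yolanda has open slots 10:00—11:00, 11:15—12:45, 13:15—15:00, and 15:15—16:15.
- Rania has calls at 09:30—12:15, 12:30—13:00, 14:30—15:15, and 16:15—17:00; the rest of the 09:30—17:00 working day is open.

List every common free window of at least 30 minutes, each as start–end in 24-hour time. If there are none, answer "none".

13:15–14:30

Brynn free within 09:30–17:00: 09:30–10:30, 10:45–12:30, 12:45–15:15, 16:00–17:00.
Rania free within 09:30–17:00: 12:15–12:30, 13:00–14:30, 15:15–16:15.
Brynn ∩ Yolanda: 10:00–10:30, 10:45–11:00, 11:15–12:30, 13:15–15:00, 16:00–16:15.
Brynn ∩ Yolanda ∩ Rania: 12:15–12:30, 13:15–14:30, 16:00–16:15.
Windows ≥ 30 min: 13:15–14:30.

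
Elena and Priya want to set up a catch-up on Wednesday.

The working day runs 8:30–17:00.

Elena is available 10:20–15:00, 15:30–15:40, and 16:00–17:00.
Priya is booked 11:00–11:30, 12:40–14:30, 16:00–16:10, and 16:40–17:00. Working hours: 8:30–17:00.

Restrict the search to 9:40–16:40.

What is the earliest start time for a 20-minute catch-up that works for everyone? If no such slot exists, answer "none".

Priya free within 08:30–17:00: 08:30–11:00, 11:30–12:40, 14:30–16:00, 16:10–16:40.
Elena ∩ Priya: 10:20–11:00, 11:30–12:40, 14:30–15:00, 15:30–15:40, 16:10–16:40.
Restricted to 09:40–16:40: 10:20–11:00, 11:30–12:40, 14:30–15:00, 15:30–15:40, 16:10–16:40.
Windows ≥ 20 min: 10:20–11:00, 11:30–12:40, 14:30–15:00, 16:10–16:40.
Earliest such window starts at 10:20.

10:20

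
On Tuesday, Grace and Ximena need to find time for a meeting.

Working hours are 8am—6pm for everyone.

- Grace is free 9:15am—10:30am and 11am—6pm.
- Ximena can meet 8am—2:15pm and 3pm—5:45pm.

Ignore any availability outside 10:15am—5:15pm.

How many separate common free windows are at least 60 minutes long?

Grace ∩ Ximena: 09:15–10:30, 11:00–14:15, 15:00–17:45.
Restricted to 10:15–17:15: 10:15–10:30, 11:00–14:15, 15:00–17:15.
Windows ≥ 60 min: 11:00–14:15, 15:00–17:15.
That's 2 windows.

2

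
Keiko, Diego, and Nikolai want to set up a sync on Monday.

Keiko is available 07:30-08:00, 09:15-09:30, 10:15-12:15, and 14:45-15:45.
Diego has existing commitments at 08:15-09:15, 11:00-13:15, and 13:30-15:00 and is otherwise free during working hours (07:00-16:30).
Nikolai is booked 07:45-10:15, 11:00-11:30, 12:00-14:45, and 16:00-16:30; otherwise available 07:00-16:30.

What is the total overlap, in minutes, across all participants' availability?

105 minutes

Diego free within 07:00–16:30: 07:00–08:15, 09:15–11:00, 13:15–13:30, 15:00–16:30.
Nikolai free within 07:00–16:30: 07:00–07:45, 10:15–11:00, 11:30–12:00, 14:45–16:00.
Keiko ∩ Diego: 07:30–08:00, 09:15–09:30, 10:15–11:00, 15:00–15:45.
Keiko ∩ Diego ∩ Nikolai: 07:30–07:45, 10:15–11:00, 15:00–15:45.
Total common minutes: 15 + 45 + 45 = 105.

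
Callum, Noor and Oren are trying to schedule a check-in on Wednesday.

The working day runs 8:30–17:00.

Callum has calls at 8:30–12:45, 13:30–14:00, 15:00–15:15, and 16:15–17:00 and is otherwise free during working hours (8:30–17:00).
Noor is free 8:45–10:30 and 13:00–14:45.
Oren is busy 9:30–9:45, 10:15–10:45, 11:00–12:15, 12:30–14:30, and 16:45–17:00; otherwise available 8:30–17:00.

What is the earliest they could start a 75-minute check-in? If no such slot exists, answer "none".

Callum free within 08:30–17:00: 12:45–13:30, 14:00–15:00, 15:15–16:15.
Oren free within 08:30–17:00: 08:30–09:30, 09:45–10:15, 10:45–11:00, 12:15–12:30, 14:30–16:45.
Callum ∩ Noor: 13:00–13:30, 14:00–14:45.
Callum ∩ Noor ∩ Oren: 14:30–14:45.
Windows ≥ 75 min: (none).

none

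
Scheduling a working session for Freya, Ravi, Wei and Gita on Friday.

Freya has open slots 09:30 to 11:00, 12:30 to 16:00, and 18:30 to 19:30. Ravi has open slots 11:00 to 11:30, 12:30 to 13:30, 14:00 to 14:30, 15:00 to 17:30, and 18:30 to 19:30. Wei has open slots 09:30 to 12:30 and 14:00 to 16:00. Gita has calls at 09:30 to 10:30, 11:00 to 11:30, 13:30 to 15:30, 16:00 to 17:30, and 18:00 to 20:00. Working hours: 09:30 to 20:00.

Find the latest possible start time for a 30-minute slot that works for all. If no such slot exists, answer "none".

15:30

Gita free within 09:30–20:00: 10:30–11:00, 11:30–13:30, 15:30–16:00, 17:30–18:00.
Freya ∩ Ravi: 12:30–13:30, 14:00–14:30, 15:00–16:00, 18:30–19:30.
Freya ∩ Ravi ∩ Wei: 14:00–14:30, 15:00–16:00.
Freya ∩ Ravi ∩ Wei ∩ Gita: 15:30–16:00.
Windows ≥ 30 min: 15:30–16:00.
Latest start in the last window 15:30–16:00 is 16:00 − 30 min = 15:30.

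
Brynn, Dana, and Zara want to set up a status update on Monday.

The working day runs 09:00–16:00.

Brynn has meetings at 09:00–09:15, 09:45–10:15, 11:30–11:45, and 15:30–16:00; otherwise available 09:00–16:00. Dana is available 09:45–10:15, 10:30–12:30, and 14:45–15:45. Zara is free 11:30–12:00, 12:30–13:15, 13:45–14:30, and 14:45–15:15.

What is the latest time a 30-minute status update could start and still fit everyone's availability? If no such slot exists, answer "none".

Brynn free within 09:00–16:00: 09:15–09:45, 10:15–11:30, 11:45–15:30.
Brynn ∩ Dana: 10:30–11:30, 11:45–12:30, 14:45–15:30.
Brynn ∩ Dana ∩ Zara: 11:45–12:00, 14:45–15:15.
Windows ≥ 30 min: 14:45–15:15.
Latest start in the last window 14:45–15:15 is 15:15 − 30 min = 14:45.

14:45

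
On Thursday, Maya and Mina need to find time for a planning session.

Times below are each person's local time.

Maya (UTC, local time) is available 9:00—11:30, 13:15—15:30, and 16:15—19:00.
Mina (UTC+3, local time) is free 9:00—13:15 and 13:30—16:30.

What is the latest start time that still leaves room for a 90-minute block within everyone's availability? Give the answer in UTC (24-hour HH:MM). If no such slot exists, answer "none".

none

Maya → UTC: 09:00–11:30, 13:15–15:30, 16:15–19:00.
Mina → UTC: 06:00–10:15, 10:30–13:30.
Maya ∩ Mina: 09:00–10:15, 10:30–11:30, 13:15–13:30.
Windows ≥ 90 min: (none).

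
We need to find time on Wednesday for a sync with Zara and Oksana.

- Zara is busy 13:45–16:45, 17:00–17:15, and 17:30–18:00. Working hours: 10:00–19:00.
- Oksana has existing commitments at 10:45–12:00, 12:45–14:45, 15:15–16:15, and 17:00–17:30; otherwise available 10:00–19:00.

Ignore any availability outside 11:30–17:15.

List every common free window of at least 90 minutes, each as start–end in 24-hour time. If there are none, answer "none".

Zara free within 10:00–19:00: 10:00–13:45, 16:45–17:00, 17:15–17:30, 18:00–19:00.
Oksana free within 10:00–19:00: 10:00–10:45, 12:00–12:45, 14:45–15:15, 16:15–17:00, 17:30–19:00.
Zara ∩ Oksana: 10:00–10:45, 12:00–12:45, 16:45–17:00, 18:00–19:00.
Restricted to 11:30–17:15: 12:00–12:45, 16:45–17:00.
Windows ≥ 90 min: (none).

none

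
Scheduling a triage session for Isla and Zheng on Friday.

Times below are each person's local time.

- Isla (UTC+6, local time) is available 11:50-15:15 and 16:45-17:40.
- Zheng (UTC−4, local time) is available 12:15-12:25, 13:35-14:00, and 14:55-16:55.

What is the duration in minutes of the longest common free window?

0 minutes

Isla → UTC: 05:50–09:15, 10:45–11:40.
Zheng → UTC: 16:15–16:25, 17:35–18:00, 18:55–20:55.
Isla ∩ Zheng: (none).
No common window.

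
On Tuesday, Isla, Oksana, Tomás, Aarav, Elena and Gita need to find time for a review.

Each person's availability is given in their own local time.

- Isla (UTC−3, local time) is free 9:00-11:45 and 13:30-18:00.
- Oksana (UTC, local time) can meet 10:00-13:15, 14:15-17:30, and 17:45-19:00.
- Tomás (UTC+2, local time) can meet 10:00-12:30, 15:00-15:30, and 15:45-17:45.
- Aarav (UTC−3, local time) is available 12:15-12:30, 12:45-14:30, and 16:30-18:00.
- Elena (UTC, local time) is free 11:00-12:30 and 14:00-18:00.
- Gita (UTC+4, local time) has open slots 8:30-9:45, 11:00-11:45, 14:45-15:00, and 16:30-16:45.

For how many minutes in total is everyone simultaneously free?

Isla → UTC: 12:00–14:45, 16:30–21:00.
Oksana → UTC: 10:00–13:15, 14:15–17:30, 17:45–19:00.
Tomás → UTC: 08:00–10:30, 13:00–13:30, 13:45–15:45.
Aarav → UTC: 15:15–15:30, 15:45–17:30, 19:30–21:00.
Elena → UTC: 11:00–12:30, 14:00–18:00.
Gita → UTC: 04:30–05:45, 07:00–07:45, 10:45–11:00, 12:30–12:45.
Isla ∩ Oksana: 12:00–13:15, 14:15–14:45, 16:30–17:30, 17:45–19:00.
Isla ∩ Oksana ∩ Tomás: 13:00–13:15, 14:15–14:45.
Isla ∩ Oksana ∩ Tomás ∩ Aarav: (none).
Isla ∩ Oksana ∩ Tomás ∩ Aarav ∩ Elena: (none).
Isla ∩ Oksana ∩ Tomás ∩ Aarav ∩ Elena ∩ Gita: (none).
Total common minutes: 0.

0 minutes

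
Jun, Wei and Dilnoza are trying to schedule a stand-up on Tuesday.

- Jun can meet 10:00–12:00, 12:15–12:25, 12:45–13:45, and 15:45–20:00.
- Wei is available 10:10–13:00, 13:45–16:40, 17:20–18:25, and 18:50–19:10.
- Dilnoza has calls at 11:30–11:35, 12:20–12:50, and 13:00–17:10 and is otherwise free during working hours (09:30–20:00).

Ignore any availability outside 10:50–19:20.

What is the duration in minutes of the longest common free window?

Dilnoza free within 09:30–20:00: 09:30–11:30, 11:35–12:20, 12:50–13:00, 17:10–20:00.
Jun ∩ Wei: 10:10–12:00, 12:15–12:25, 12:45–13:00, 15:45–16:40, 17:20–18:25, 18:50–19:10.
Jun ∩ Wei ∩ Dilnoza: 10:10–11:30, 11:35–12:00, 12:15–12:20, 12:50–13:00, 17:20–18:25, 18:50–19:10.
Restricted to 10:50–19:20: 10:50–11:30, 11:35–12:00, 12:15–12:20, 12:50–13:00, 17:20–18:25, 18:50–19:10.
Common window lengths: 40, 25, 5, 10, 65, 20 min; longest is 65.

65 minutes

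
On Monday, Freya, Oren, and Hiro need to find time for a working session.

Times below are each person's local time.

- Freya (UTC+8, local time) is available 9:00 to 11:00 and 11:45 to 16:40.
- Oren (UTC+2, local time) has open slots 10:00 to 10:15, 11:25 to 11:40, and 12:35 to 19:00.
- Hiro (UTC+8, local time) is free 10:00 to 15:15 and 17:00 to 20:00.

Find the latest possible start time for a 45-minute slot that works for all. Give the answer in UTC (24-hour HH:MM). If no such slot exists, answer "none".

none

Freya → UTC: 01:00–03:00, 03:45–08:40.
Oren → UTC: 08:00–08:15, 09:25–09:40, 10:35–17:00.
Hiro → UTC: 02:00–07:15, 09:00–12:00.
Freya ∩ Oren: 08:00–08:15.
Freya ∩ Oren ∩ Hiro: (none).
Windows ≥ 45 min: (none).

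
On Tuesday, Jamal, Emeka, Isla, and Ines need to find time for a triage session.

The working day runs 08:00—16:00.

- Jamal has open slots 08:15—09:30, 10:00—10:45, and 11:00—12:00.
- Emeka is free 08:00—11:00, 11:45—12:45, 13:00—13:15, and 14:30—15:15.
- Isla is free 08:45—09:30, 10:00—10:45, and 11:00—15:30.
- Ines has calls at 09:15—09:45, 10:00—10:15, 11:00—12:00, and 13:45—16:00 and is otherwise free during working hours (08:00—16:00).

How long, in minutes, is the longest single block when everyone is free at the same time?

30 minutes

Ines free within 08:00–16:00: 08:00–09:15, 09:45–10:00, 10:15–11:00, 12:00–13:45.
Jamal ∩ Emeka: 08:15–09:30, 10:00–10:45, 11:45–12:00.
Jamal ∩ Emeka ∩ Isla: 08:45–09:30, 10:00–10:45, 11:45–12:00.
Jamal ∩ Emeka ∩ Isla ∩ Ines: 08:45–09:15, 10:15–10:45.
Common window lengths: 30, 30 min; longest is 30.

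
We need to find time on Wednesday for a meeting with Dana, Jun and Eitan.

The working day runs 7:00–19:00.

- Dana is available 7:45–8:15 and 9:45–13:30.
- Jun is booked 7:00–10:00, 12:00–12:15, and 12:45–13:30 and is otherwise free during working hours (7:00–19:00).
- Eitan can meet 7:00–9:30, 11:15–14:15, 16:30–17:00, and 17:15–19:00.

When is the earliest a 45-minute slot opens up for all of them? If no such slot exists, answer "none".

Jun free within 07:00–19:00: 10:00–12:00, 12:15–12:45, 13:30–19:00.
Dana ∩ Jun: 10:00–12:00, 12:15–12:45.
Dana ∩ Jun ∩ Eitan: 11:15–12:00, 12:15–12:45.
Windows ≥ 45 min: 11:15–12:00.
Earliest such window starts at 11:15.

11:15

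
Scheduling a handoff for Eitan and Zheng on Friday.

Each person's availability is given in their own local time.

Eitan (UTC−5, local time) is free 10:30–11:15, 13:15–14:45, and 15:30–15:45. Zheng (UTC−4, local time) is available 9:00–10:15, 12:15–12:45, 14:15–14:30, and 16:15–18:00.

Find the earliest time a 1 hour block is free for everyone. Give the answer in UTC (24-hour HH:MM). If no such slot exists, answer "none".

Eitan → UTC: 15:30–16:15, 18:15–19:45, 20:30–20:45.
Zheng → UTC: 13:00–14:15, 16:15–16:45, 18:15–18:30, 20:15–22:00.
Eitan ∩ Zheng: 18:15–18:30, 20:30–20:45.
Windows ≥ 60 min: (none).

none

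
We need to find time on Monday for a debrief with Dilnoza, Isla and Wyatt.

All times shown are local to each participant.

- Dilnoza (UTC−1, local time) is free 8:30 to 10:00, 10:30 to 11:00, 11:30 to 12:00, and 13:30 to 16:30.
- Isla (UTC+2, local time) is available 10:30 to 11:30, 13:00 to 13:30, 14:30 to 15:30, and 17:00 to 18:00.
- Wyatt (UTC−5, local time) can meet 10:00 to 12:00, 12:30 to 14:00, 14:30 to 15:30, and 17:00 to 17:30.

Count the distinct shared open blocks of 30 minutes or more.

Dilnoza → UTC: 09:30–11:00, 11:30–12:00, 12:30–13:00, 14:30–17:30.
Isla → UTC: 08:30–09:30, 11:00–11:30, 12:30–13:30, 15:00–16:00.
Wyatt → UTC: 15:00–17:00, 17:30–19:00, 19:30–20:30, 22:00–22:30.
Dilnoza ∩ Isla: 12:30–13:00, 15:00–16:00.
Dilnoza ∩ Isla ∩ Wyatt: 15:00–16:00.
Windows ≥ 30 min: 15:00–16:00.
That's 1 window.

1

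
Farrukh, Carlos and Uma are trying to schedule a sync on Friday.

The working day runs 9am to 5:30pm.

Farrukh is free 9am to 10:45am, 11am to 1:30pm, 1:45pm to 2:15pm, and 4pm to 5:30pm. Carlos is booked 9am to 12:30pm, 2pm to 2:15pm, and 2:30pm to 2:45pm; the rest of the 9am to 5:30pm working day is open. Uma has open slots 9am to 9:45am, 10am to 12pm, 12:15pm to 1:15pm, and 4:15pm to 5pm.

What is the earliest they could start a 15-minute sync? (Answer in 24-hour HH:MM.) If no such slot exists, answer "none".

12:30

Carlos free within 09:00–17:30: 12:30–14:00, 14:15–14:30, 14:45–17:30.
Farrukh ∩ Carlos: 12:30–13:30, 13:45–14:00, 16:00–17:30.
Farrukh ∩ Carlos ∩ Uma: 12:30–13:15, 16:15–17:00.
Windows ≥ 15 min: 12:30–13:15, 16:15–17:00.
Earliest such window starts at 12:30.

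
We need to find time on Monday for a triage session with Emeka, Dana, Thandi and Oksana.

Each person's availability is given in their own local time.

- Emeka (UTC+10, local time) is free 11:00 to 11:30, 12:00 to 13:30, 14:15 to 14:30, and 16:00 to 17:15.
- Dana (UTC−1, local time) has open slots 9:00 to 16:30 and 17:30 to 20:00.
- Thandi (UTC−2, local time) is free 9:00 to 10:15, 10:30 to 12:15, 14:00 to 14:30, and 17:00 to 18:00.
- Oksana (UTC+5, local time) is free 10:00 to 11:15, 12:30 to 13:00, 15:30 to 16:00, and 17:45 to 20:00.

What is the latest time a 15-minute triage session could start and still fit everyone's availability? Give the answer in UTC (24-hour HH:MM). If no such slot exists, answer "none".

none

Emeka → UTC: 01:00–01:30, 02:00–03:30, 04:15–04:30, 06:00–07:15.
Dana → UTC: 10:00–17:30, 18:30–21:00.
Thandi → UTC: 11:00–12:15, 12:30–14:15, 16:00–16:30, 19:00–20:00.
Oksana → UTC: 05:00–06:15, 07:30–08:00, 10:30–11:00, 12:45–15:00.
Emeka ∩ Dana: (none).
Emeka ∩ Dana ∩ Thandi: (none).
Emeka ∩ Dana ∩ Thandi ∩ Oksana: (none).
Windows ≥ 15 min: (none).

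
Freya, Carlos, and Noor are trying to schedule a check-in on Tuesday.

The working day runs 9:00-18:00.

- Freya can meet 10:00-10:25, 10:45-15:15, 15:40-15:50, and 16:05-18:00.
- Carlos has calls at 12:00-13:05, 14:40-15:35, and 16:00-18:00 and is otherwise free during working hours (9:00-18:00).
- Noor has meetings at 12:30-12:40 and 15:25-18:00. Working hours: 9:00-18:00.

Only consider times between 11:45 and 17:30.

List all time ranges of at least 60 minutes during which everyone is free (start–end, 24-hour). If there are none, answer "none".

Carlos free within 09:00–18:00: 09:00–12:00, 13:05–14:40, 15:35–16:00.
Noor free within 09:00–18:00: 09:00–12:30, 12:40–15:25.
Freya ∩ Carlos: 10:00–10:25, 10:45–12:00, 13:05–14:40, 15:40–15:50.
Freya ∩ Carlos ∩ Noor: 10:00–10:25, 10:45–12:00, 13:05–14:40.
Restricted to 11:45–17:30: 11:45–12:00, 13:05–14:40.
Windows ≥ 60 min: 13:05–14:40.

13:05–14:40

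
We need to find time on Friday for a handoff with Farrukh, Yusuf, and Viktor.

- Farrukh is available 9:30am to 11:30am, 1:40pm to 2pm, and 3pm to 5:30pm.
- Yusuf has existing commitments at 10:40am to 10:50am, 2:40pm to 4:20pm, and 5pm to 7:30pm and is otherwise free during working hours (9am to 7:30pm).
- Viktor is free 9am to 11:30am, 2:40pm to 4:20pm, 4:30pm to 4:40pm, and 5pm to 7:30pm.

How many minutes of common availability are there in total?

Yusuf free within 09:00–19:30: 09:00–10:40, 10:50–14:40, 16:20–17:00.
Farrukh ∩ Yusuf: 09:30–10:40, 10:50–11:30, 13:40–14:00, 16:20–17:00.
Farrukh ∩ Yusuf ∩ Viktor: 09:30–10:40, 10:50–11:30, 16:30–16:40.
Total common minutes: 70 + 40 + 10 = 120.

120 minutes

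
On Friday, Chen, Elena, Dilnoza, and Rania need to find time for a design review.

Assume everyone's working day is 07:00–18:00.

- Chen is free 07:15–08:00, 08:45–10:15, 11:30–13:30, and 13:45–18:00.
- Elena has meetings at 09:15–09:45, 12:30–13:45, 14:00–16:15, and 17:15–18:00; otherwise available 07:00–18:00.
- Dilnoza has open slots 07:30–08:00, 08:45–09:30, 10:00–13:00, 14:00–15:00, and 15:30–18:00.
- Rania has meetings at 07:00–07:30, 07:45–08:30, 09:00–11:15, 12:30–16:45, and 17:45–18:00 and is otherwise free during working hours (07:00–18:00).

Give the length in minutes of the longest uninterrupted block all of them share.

Elena free within 07:00–18:00: 07:00–09:15, 09:45–12:30, 13:45–14:00, 16:15–17:15.
Rania free within 07:00–18:00: 07:30–07:45, 08:30–09:00, 11:15–12:30, 16:45–17:45.
Chen ∩ Elena: 07:15–08:00, 08:45–09:15, 09:45–10:15, 11:30–12:30, 13:45–14:00, 16:15–17:15.
Chen ∩ Elena ∩ Dilnoza: 07:30–08:00, 08:45–09:15, 10:00–10:15, 11:30–12:30, 16:15–17:15.
Chen ∩ Elena ∩ Dilnoza ∩ Rania: 07:30–07:45, 08:45–09:00, 11:30–12:30, 16:45–17:15.
Common window lengths: 15, 15, 60, 30 min; longest is 60.

60 minutes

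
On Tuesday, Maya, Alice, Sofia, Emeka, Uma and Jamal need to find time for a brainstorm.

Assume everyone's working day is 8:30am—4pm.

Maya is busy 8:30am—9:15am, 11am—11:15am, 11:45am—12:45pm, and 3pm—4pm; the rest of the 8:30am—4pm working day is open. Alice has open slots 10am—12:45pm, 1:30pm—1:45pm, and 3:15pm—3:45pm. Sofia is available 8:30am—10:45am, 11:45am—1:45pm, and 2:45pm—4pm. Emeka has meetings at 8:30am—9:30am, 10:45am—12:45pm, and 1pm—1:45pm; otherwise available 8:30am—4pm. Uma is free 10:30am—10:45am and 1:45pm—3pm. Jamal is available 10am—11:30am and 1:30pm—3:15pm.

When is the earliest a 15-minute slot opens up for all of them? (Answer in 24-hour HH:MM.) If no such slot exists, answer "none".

10:30

Maya free within 08:30–16:00: 09:15–11:00, 11:15–11:45, 12:45–15:00.
Emeka free within 08:30–16:00: 09:30–10:45, 12:45–13:00, 13:45–16:00.
Maya ∩ Alice: 10:00–11:00, 11:15–11:45, 13:30–13:45.
Maya ∩ Alice ∩ Sofia: 10:00–10:45, 13:30–13:45.
Maya ∩ Alice ∩ Sofia ∩ Emeka: 10:00–10:45.
Maya ∩ Alice ∩ Sofia ∩ Emeka ∩ Uma: 10:30–10:45.
Maya ∩ Alice ∩ Sofia ∩ Emeka ∩ Uma ∩ Jamal: 10:30–10:45.
Windows ≥ 15 min: 10:30–10:45.
Earliest such window starts at 10:30.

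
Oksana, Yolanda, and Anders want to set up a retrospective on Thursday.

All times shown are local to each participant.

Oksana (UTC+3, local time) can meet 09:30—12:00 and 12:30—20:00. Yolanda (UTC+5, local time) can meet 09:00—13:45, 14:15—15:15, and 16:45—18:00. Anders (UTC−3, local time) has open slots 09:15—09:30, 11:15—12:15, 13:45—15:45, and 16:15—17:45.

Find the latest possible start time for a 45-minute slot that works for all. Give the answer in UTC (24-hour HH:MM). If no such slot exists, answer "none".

Oksana → UTC: 06:30–09:00, 09:30–17:00.
Yolanda → UTC: 04:00–08:45, 09:15–10:15, 11:45–13:00.
Anders → UTC: 12:15–12:30, 14:15–15:15, 16:45–18:45, 19:15–20:45.
Oksana ∩ Yolanda: 06:30–08:45, 09:30–10:15, 11:45–13:00.
Oksana ∩ Yolanda ∩ Anders: 12:15–12:30.
Windows ≥ 45 min: (none).

none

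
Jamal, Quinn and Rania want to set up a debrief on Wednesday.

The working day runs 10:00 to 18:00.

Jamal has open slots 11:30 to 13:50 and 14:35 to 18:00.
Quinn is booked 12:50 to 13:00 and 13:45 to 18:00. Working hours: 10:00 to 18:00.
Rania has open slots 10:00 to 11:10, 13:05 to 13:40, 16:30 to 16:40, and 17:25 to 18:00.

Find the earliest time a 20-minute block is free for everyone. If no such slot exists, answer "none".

Quinn free within 10:00–18:00: 10:00–12:50, 13:00–13:45.
Jamal ∩ Quinn: 11:30–12:50, 13:00–13:45.
Jamal ∩ Quinn ∩ Rania: 13:05–13:40.
Windows ≥ 20 min: 13:05–13:40.
Earliest such window starts at 13:05.

13:05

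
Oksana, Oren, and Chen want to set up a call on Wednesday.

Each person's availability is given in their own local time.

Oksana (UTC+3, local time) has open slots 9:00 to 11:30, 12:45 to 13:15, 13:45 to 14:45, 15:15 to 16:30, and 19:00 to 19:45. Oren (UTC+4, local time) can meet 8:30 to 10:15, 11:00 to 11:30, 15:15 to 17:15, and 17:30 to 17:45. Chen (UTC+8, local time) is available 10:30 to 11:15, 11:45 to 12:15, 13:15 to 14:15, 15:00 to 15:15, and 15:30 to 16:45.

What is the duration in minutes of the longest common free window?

15 minutes

Oksana → UTC: 06:00–08:30, 09:45–10:15, 10:45–11:45, 12:15–13:30, 16:00–16:45.
Oren → UTC: 04:30–06:15, 07:00–07:30, 11:15–13:15, 13:30–13:45.
Chen → UTC: 02:30–03:15, 03:45–04:15, 05:15–06:15, 07:00–07:15, 07:30–08:45.
Oksana ∩ Oren: 06:00–06:15, 07:00–07:30, 11:15–11:45, 12:15–13:15.
Oksana ∩ Oren ∩ Chen: 06:00–06:15, 07:00–07:15.
Common window lengths: 15, 15 min; longest is 15.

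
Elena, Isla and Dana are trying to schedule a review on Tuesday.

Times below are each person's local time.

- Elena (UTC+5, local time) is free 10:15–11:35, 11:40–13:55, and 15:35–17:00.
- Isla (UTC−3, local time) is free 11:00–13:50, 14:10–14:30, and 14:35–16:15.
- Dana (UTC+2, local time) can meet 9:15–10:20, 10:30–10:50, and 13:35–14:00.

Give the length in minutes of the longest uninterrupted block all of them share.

0 minutes

Elena → UTC: 05:15–06:35, 06:40–08:55, 10:35–12:00.
Isla → UTC: 14:00–16:50, 17:10–17:30, 17:35–19:15.
Dana → UTC: 07:15–08:20, 08:30–08:50, 11:35–12:00.
Elena ∩ Isla: (none).
Elena ∩ Isla ∩ Dana: (none).
No common window.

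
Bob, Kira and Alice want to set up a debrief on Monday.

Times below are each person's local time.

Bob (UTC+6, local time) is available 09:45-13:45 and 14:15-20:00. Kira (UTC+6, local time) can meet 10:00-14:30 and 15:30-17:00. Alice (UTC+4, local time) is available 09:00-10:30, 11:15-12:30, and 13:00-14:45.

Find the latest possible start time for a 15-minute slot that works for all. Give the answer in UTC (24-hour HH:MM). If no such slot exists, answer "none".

Bob → UTC: 03:45–07:45, 08:15–14:00.
Kira → UTC: 04:00–08:30, 09:30–11:00.
Alice → UTC: 05:00–06:30, 07:15–08:30, 09:00–10:45.
Bob ∩ Kira: 04:00–07:45, 08:15–08:30, 09:30–11:00.
Bob ∩ Kira ∩ Alice: 05:00–06:30, 07:15–07:45, 08:15–08:30, 09:30–10:45.
Windows ≥ 15 min: 05:00–06:30, 07:15–07:45, 08:15–08:30, 09:30–10:45.
Latest start in the last window 09:30–10:45 is 10:45 − 15 min = 10:30.

10:30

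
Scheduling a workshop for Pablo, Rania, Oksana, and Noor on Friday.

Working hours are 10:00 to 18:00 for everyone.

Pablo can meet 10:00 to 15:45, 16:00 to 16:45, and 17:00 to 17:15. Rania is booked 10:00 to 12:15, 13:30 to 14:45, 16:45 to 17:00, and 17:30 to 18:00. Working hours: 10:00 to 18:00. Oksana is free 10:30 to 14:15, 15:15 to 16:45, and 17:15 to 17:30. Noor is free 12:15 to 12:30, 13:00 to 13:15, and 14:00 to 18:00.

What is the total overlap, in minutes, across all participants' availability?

Rania free within 10:00–18:00: 12:15–13:30, 14:45–16:45, 17:00–17:30.
Pablo ∩ Rania: 12:15–13:30, 14:45–15:45, 16:00–16:45, 17:00–17:15.
Pablo ∩ Rania ∩ Oksana: 12:15–13:30, 15:15–15:45, 16:00–16:45.
Pablo ∩ Rania ∩ Oksana ∩ Noor: 12:15–12:30, 13:00–13:15, 15:15–15:45, 16:00–16:45.
Total common minutes: 15 + 15 + 30 + 45 = 105.

105 minutes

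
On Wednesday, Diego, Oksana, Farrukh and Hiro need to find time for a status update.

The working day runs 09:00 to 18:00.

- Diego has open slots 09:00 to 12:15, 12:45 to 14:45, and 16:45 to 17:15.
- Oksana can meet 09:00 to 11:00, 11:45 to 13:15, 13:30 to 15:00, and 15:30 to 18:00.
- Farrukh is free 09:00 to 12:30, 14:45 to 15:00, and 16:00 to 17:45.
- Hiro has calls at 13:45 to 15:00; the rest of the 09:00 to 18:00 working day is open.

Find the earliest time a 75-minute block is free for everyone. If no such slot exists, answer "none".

09:00

Hiro free within 09:00–18:00: 09:00–13:45, 15:00–18:00.
Diego ∩ Oksana: 09:00–11:00, 11:45–12:15, 12:45–13:15, 13:30–14:45, 16:45–17:15.
Diego ∩ Oksana ∩ Farrukh: 09:00–11:00, 11:45–12:15, 16:45–17:15.
Diego ∩ Oksana ∩ Farrukh ∩ Hiro: 09:00–11:00, 11:45–12:15, 16:45–17:15.
Windows ≥ 75 min: 09:00–11:00.
Earliest such window starts at 09:00.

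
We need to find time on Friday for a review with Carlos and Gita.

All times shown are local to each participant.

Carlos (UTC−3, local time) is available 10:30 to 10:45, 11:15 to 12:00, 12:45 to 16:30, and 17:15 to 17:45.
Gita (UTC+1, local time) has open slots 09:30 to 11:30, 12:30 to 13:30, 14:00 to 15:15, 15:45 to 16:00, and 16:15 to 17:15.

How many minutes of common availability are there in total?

Carlos → UTC: 13:30–13:45, 14:15–15:00, 15:45–19:30, 20:15–20:45.
Gita → UTC: 08:30–10:30, 11:30–12:30, 13:00–14:15, 14:45–15:00, 15:15–16:15.
Carlos ∩ Gita: 13:30–13:45, 14:45–15:00, 15:45–16:15.
Total common minutes: 15 + 15 + 30 = 60.

60 minutes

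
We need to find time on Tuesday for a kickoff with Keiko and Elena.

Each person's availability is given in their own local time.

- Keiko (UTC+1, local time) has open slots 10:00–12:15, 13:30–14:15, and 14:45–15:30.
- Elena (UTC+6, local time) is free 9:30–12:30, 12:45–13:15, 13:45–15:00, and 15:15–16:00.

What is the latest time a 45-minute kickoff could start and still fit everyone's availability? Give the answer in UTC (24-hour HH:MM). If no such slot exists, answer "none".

09:15

Keiko → UTC: 09:00–11:15, 12:30–13:15, 13:45–14:30.
Elena → UTC: 03:30–06:30, 06:45–07:15, 07:45–09:00, 09:15–10:00.
Keiko ∩ Elena: 09:15–10:00.
Windows ≥ 45 min: 09:15–10:00.
Latest start in the last window 09:15–10:00 is 10:00 − 45 min = 09:15.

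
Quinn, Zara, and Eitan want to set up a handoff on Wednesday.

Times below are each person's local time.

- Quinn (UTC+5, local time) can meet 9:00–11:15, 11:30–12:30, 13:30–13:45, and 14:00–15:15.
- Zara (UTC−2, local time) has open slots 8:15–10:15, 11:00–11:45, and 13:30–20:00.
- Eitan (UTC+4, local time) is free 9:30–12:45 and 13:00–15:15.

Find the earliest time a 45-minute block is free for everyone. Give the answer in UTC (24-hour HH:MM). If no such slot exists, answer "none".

Quinn → UTC: 04:00–06:15, 06:30–07:30, 08:30–08:45, 09:00–10:15.
Zara → UTC: 10:15–12:15, 13:00–13:45, 15:30–22:00.
Eitan → UTC: 05:30–08:45, 09:00–11:15.
Quinn ∩ Zara: (none).
Quinn ∩ Zara ∩ Eitan: (none).
Windows ≥ 45 min: (none).

none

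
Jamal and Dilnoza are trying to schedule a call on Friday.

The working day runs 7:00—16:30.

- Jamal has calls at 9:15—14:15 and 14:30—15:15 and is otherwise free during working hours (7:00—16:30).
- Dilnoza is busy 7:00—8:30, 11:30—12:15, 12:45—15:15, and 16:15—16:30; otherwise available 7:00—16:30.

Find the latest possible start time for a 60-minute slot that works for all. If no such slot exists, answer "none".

Jamal free within 07:00–16:30: 07:00–09:15, 14:15–14:30, 15:15–16:30.
Dilnoza free within 07:00–16:30: 08:30–11:30, 12:15–12:45, 15:15–16:15.
Jamal ∩ Dilnoza: 08:30–09:15, 15:15–16:15.
Windows ≥ 60 min: 15:15–16:15.
Latest start in the last window 15:15–16:15 is 16:15 − 60 min = 15:15.

15:15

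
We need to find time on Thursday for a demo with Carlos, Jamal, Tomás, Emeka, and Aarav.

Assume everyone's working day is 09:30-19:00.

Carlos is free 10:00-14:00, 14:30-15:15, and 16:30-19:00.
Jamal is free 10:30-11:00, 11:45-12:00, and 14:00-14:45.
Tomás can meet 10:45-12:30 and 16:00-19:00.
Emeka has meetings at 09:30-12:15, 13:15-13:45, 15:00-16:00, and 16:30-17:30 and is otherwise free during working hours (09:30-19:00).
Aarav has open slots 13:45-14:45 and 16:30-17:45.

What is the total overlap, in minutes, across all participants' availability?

0 minutes

Emeka free within 09:30–19:00: 12:15–13:15, 13:45–15:00, 16:00–16:30, 17:30–19:00.
Carlos ∩ Jamal: 10:30–11:00, 11:45–12:00, 14:30–14:45.
Carlos ∩ Jamal ∩ Tomás: 10:45–11:00, 11:45–12:00.
Carlos ∩ Jamal ∩ Tomás ∩ Emeka: (none).
Carlos ∩ Jamal ∩ Tomás ∩ Emeka ∩ Aarav: (none).
Total common minutes: 0.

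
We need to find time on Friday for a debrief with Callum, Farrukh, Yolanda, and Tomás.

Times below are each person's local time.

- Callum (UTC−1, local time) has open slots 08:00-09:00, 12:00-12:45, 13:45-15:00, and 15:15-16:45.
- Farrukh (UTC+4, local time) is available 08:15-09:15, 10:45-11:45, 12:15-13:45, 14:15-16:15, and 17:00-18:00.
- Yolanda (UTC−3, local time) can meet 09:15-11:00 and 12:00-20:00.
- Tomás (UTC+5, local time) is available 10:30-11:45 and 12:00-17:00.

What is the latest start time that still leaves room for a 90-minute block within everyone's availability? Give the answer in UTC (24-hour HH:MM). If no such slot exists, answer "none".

none

Callum → UTC: 09:00–10:00, 13:00–13:45, 14:45–16:00, 16:15–17:45.
Farrukh → UTC: 04:15–05:15, 06:45–07:45, 08:15–09:45, 10:15–12:15, 13:00–14:00.
Yolanda → UTC: 12:15–14:00, 15:00–23:00.
Tomás → UTC: 05:30–06:45, 07:00–12:00.
Callum ∩ Farrukh: 09:00–09:45, 13:00–13:45.
Callum ∩ Farrukh ∩ Yolanda: 13:00–13:45.
Callum ∩ Farrukh ∩ Yolanda ∩ Tomás: (none).
Windows ≥ 90 min: (none).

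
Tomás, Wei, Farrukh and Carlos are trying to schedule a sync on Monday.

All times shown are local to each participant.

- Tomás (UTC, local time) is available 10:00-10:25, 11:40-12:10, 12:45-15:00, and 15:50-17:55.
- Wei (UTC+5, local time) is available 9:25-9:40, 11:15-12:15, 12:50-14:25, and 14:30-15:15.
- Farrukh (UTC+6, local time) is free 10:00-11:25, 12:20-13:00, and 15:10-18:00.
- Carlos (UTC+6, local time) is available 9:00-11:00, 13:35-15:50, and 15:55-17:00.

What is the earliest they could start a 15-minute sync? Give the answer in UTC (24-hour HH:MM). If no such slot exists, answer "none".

10:00

Tomás → UTC: 10:00–10:25, 11:40–12:10, 12:45–15:00, 15:50–17:55.
Wei → UTC: 04:25–04:40, 06:15–07:15, 07:50–09:25, 09:30–10:15.
Farrukh → UTC: 04:00–05:25, 06:20–07:00, 09:10–12:00.
Carlos → UTC: 03:00–05:00, 07:35–09:50, 09:55–11:00.
Tomás ∩ Wei: 10:00–10:15.
Tomás ∩ Wei ∩ Farrukh: 10:00–10:15.
Tomás ∩ Wei ∩ Farrukh ∩ Carlos: 10:00–10:15.
Windows ≥ 15 min: 10:00–10:15.
Earliest such window starts at 10:00.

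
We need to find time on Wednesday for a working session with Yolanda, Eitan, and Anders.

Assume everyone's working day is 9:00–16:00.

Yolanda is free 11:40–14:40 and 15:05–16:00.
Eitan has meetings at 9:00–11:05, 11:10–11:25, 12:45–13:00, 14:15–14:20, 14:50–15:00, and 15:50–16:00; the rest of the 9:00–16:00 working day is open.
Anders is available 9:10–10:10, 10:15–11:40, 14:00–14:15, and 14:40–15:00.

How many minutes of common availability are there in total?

Eitan free within 09:00–16:00: 11:05–11:10, 11:25–12:45, 13:00–14:15, 14:20–14:50, 15:00–15:50.
Yolanda ∩ Eitan: 11:40–12:45, 13:00–14:15, 14:20–14:40, 15:05–15:50.
Yolanda ∩ Eitan ∩ Anders: 14:00–14:15.
Total common minutes: 15.

15 minutes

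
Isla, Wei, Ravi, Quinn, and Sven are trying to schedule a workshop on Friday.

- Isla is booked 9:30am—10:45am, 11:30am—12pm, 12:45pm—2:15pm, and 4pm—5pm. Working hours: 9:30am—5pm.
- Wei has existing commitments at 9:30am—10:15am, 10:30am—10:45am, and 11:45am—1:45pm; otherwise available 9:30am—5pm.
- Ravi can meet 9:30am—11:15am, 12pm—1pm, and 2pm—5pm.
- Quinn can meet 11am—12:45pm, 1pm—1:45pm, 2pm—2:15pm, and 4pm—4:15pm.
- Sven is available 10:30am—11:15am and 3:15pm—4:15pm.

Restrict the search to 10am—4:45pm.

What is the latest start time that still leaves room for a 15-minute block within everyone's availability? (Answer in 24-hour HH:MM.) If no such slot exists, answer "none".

Isla free within 09:30–17:00: 10:45–11:30, 12:00–12:45, 14:15–16:00.
Wei free within 09:30–17:00: 10:15–10:30, 10:45–11:45, 13:45–17:00.
Isla ∩ Wei: 10:45–11:30, 14:15–16:00.
Isla ∩ Wei ∩ Ravi: 10:45–11:15, 14:15–16:00.
Isla ∩ Wei ∩ Ravi ∩ Quinn: 11:00–11:15.
Isla ∩ Wei ∩ Ravi ∩ Quinn ∩ Sven: 11:00–11:15.
Restricted to 10:00–16:45: 11:00–11:15.
Windows ≥ 15 min: 11:00–11:15.
Latest start in the last window 11:00–11:15 is 11:15 − 15 min = 11:00.

11:00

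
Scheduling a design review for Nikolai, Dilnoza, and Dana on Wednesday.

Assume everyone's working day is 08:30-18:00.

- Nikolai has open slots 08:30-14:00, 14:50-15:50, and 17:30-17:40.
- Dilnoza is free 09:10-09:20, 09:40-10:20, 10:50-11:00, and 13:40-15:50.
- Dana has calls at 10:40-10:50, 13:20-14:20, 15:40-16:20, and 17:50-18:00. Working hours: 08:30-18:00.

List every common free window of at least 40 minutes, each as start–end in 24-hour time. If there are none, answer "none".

09:40–10:20, 14:50–15:40

Dana free within 08:30–18:00: 08:30–10:40, 10:50–13:20, 14:20–15:40, 16:20–17:50.
Nikolai ∩ Dilnoza: 09:10–09:20, 09:40–10:20, 10:50–11:00, 13:40–14:00, 14:50–15:50.
Nikolai ∩ Dilnoza ∩ Dana: 09:10–09:20, 09:40–10:20, 10:50–11:00, 14:50–15:40.
Windows ≥ 40 min: 09:40–10:20, 14:50–15:40.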